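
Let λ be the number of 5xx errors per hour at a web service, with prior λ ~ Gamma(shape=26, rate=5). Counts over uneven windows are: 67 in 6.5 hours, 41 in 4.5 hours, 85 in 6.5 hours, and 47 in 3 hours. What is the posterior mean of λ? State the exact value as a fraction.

Total count: 67 + 41 + 85 + 47 = 240.
Total exposure: 6.5 + 4.5 + 6.5 + 3 = 20.5 hours.
By Gamma–Poisson conjugacy, the posterior is Gamma(α + Σx, β + Σt) = Gamma(26 + 240, 5 + 20.5) = Gamma(266, 51/2).
Posterior mean = α'/β' = 266/(51/2) = 532/51.

532/51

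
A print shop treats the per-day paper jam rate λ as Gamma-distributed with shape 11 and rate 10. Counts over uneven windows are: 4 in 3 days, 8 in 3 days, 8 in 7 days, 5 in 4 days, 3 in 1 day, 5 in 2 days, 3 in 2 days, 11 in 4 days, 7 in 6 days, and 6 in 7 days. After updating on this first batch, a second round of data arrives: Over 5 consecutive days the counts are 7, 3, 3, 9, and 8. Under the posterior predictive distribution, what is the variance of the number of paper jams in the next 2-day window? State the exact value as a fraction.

Total count: 4 + 8 + 8 + 5 + 3 + 5 + 3 + 11 + 7 + 6 = 60.
Total exposure: 3 + 3 + 7 + 4 + 1 + 2 + 2 + 4 + 6 + 7 = 39 days.
After the first batch: Gamma(11 + 60, 10 + 39) = Gamma(71, 49).
Total count: 7 + 3 + 3 + 9 + 8 = 30.
Total exposure: 5 days.
After the second batch: Gamma(71 + 30, 49 + 5) = Gamma(101, 54).
The posterior predictive for a window of length T is Negative Binomial with variance T·α'·(β'+T)/β'² = 2·101·56/2916 = 2828/729.

2828/729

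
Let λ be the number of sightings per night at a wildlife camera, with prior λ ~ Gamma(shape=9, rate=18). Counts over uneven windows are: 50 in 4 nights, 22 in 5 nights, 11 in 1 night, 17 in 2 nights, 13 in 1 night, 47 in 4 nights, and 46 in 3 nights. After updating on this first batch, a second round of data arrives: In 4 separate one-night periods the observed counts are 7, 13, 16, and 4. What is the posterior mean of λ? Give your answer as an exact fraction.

Total count: 50 + 22 + 11 + 17 + 13 + 47 + 46 = 206.
Total exposure: 4 + 5 + 1 + 2 + 1 + 4 + 3 = 20 nights.
After the first batch: Gamma(9 + 206, 18 + 20) = Gamma(215, 38).
Total count: 7 + 13 + 16 + 4 = 40.
Total exposure: 4 nights.
After the second batch: Gamma(215 + 40, 38 + 4) = Gamma(255, 42).
Posterior mean = α'/β' = 255/42 = 85/14.

85/14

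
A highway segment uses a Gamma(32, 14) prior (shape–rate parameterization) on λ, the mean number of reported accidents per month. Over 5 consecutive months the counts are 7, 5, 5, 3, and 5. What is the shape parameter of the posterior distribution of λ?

57

Total count: 7 + 5 + 5 + 3 + 5 = 25.
Total exposure: 5 months.
Posterior: α' = 32 + 25 = 57, β' = 14 + 5 = 19.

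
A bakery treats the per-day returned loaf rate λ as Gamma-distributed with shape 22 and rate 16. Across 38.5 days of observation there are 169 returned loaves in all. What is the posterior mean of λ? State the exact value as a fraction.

382/109

Total count 169 over total exposure 38.5 days.
Conjugate update: add total count to the shape and total exposure to the rate, giving Gamma(191, 109/2).
Posterior mean = α'/β' = 191/(109/2) = 382/109.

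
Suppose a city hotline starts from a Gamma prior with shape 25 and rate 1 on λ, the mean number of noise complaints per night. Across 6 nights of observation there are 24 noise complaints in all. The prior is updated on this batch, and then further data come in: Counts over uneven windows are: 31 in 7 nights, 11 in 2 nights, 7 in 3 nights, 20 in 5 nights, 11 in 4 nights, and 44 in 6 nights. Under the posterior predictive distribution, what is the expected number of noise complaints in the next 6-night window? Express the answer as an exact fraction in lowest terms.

519/17

Total count 24 over total exposure 6 nights.
After the first batch: Gamma(25 + 24, 1 + 6) = Gamma(49, 7).
Total count: 31 + 11 + 7 + 20 + 11 + 44 = 124.
Total exposure: 7 + 2 + 3 + 5 + 4 + 6 = 27 nights.
After the second batch: Gamma(49 + 124, 7 + 27) = Gamma(173, 34).
Predictive mean over a 6-night window = T·E[λ|data] = 6·173/34 = 519/17.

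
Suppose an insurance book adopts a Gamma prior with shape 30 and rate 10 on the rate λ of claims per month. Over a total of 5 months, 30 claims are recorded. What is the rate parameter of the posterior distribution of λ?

15

Total count 30 over total exposure 5 months.
By Gamma–Poisson conjugacy, the posterior is Gamma(α + Σx, β + Σt) = Gamma(30 + 30, 10 + 5) = Gamma(60, 15).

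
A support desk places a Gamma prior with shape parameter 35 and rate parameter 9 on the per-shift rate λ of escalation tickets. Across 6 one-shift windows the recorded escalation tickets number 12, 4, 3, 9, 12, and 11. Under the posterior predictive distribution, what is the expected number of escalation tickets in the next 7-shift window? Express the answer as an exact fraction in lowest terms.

Total count: 12 + 4 + 3 + 9 + 12 + 11 = 51.
Total exposure: 6 shifts.
Posterior: α' = 35 + 51 = 86, β' = 9 + 6 = 15.
Predictive mean over a 7-shift window = T·E[λ|data] = 7·86/15 = 602/15.

602/15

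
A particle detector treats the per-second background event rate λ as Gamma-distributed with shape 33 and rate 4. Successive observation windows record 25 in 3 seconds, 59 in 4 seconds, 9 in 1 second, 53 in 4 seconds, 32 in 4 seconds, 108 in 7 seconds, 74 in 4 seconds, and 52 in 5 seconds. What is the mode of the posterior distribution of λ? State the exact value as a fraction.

Total count: 25 + 59 + 9 + 53 + 32 + 108 + 74 + 52 = 412.
Total exposure: 3 + 4 + 1 + 4 + 4 + 7 + 4 + 5 = 32 seconds.
The Gamma prior is conjugate for the Poisson rate, so λ | data ~ Gamma(33+412, 4+32) = Gamma(445, 36).
Posterior mode = (α'−1)/β' = 444/36 = 37/3.

37/3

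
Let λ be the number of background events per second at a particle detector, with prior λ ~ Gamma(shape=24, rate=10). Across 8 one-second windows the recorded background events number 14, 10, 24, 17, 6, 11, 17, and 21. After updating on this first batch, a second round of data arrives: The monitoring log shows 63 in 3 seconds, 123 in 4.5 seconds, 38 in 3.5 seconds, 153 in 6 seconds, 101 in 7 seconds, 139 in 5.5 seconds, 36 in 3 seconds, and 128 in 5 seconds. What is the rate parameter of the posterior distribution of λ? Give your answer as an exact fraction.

111/2

Total count: 14 + 10 + 24 + 17 + 6 + 11 + 17 + 21 = 120.
Total exposure: 8 seconds.
After the first batch: Gamma(24 + 120, 10 + 8) = Gamma(144, 18).
Total count: 63 + 123 + 38 + 153 + 101 + 139 + 36 + 128 = 781.
Total exposure: 3 + 4.5 + 3.5 + 6 + 7 + 5.5 + 3 + 5 = 37.5 seconds.
After the second batch: Gamma(144 + 781, 18 + 37.5) = Gamma(925, 111/2).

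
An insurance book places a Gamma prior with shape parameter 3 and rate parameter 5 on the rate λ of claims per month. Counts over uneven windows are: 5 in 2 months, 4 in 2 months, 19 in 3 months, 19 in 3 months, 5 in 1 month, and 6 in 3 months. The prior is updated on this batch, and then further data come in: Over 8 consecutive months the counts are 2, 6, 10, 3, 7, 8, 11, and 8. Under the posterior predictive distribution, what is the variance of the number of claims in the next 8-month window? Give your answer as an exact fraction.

32480/729

Total count: 5 + 4 + 19 + 19 + 5 + 6 = 58.
Total exposure: 2 + 2 + 3 + 3 + 1 + 3 = 14 months.
After the first batch: Gamma(3 + 58, 5 + 14) = Gamma(61, 19).
Total count: 2 + 6 + 10 + 3 + 7 + 8 + 11 + 8 = 55.
Total exposure: 8 months.
After the second batch: Gamma(61 + 55, 19 + 8) = Gamma(116, 27).
The posterior predictive for a window of length T is Negative Binomial with variance T·α'·(β'+T)/β'² = 8·116·35/729 = 32480/729.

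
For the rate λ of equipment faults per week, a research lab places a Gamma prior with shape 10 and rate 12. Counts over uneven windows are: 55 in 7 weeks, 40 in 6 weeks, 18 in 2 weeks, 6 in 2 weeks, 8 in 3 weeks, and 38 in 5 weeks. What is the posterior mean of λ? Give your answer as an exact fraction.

Total count: 55 + 40 + 18 + 6 + 8 + 38 = 165.
Total exposure: 7 + 6 + 2 + 2 + 3 + 5 = 25 weeks.
By Gamma–Poisson conjugacy, the posterior is Gamma(α + Σx, β + Σt) = Gamma(10 + 165, 12 + 25) = Gamma(175, 37).
Posterior mean = α'/β' = 175/37.

175/37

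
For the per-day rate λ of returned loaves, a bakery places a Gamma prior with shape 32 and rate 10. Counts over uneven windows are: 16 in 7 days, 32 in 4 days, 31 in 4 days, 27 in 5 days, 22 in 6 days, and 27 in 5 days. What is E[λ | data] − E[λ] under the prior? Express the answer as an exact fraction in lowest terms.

279/205

Total count: 16 + 32 + 31 + 27 + 22 + 27 = 155.
Total exposure: 7 + 4 + 4 + 5 + 6 + 5 = 31 days.
Gamma(α, β) with Poisson data over total exposure Σt gives posterior Gamma(α+Σx, β+Σt) = Gamma(187, 41).
Posterior mean = 187/41 = 187/41; prior mean = 32/10 = 16/5. Difference = 187/41 − 16/5 = 279/205.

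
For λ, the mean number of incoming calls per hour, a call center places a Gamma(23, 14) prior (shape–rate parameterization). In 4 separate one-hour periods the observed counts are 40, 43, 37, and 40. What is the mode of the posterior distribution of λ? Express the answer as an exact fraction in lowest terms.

91/9

Total count: 40 + 43 + 37 + 40 = 160.
Total exposure: 4 hours.
By Gamma–Poisson conjugacy, the posterior is Gamma(α + Σx, β + Σt) = Gamma(23 + 160, 14 + 4) = Gamma(183, 18).
Posterior mode = (α'−1)/β' = 182/18 = 91/9.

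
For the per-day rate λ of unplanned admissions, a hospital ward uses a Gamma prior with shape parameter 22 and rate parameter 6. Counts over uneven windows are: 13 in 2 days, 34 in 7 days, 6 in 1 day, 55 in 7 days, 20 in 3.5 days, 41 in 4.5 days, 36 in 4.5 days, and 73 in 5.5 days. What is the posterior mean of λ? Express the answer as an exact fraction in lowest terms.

Total count: 13 + 34 + 6 + 55 + 20 + 41 + 36 + 73 = 278.
Total exposure: 2 + 7 + 1 + 7 + 3.5 + 4.5 + 4.5 + 5.5 = 35 days.
The Gamma prior is conjugate for the Poisson rate, so λ | data ~ Gamma(22+278, 6+35) = Gamma(300, 41).
Posterior mean = α'/β' = 300/41.

300/41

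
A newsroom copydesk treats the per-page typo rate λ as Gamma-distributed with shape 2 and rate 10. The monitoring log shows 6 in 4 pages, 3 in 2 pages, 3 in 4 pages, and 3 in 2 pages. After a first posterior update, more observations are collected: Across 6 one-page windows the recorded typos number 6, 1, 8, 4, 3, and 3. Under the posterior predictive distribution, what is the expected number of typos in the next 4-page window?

Total count: 6 + 3 + 3 + 3 = 15.
Total exposure: 4 + 2 + 4 + 2 = 12 pages.
After the first batch: Gamma(2 + 15, 10 + 12) = Gamma(17, 22).
Total count: 6 + 1 + 8 + 4 + 3 + 3 = 25.
Total exposure: 6 pages.
After the second batch: Gamma(17 + 25, 22 + 6) = Gamma(42, 28).
Predictive mean over a 4-page window = T·E[λ|data] = 4·42/28 = 6.

6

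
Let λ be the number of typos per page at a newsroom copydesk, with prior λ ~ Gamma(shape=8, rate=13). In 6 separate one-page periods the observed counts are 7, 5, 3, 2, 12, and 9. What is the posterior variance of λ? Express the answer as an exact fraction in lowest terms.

Total count: 7 + 5 + 3 + 2 + 12 + 9 = 38.
Total exposure: 6 pages.
Posterior: α' = 8 + 38 = 46, β' = 13 + 6 = 19.
Posterior variance = α'/β'² = 46/361.

46/361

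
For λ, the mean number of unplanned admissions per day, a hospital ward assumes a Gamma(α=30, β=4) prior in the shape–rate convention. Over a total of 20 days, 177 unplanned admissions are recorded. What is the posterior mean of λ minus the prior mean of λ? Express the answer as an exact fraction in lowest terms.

Total count 177 over total exposure 20 days.
Gamma(α, β) with Poisson data over total exposure Σt gives posterior Gamma(α+Σx, β+Σt) = Gamma(207, 24).
Posterior mean = 207/24 = 69/8; prior mean = 30/4 = 15/2. Difference = 69/8 − 15/2 = 9/8.

9/8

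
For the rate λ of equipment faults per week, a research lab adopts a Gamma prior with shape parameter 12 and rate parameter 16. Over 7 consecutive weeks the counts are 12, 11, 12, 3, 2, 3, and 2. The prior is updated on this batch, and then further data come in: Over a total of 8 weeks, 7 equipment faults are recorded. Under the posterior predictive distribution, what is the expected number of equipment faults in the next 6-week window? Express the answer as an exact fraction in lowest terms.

Total count: 12 + 11 + 12 + 3 + 2 + 3 + 2 = 45.
Total exposure: 7 weeks.
After the first batch: Gamma(12 + 45, 16 + 7) = Gamma(57, 23).
Total count 7 over total exposure 8 weeks.
After the second batch: Gamma(57 + 7, 23 + 8) = Gamma(64, 31).
Predictive mean over a 6-week window = T·E[λ|data] = 6·64/31 = 384/31.

384/31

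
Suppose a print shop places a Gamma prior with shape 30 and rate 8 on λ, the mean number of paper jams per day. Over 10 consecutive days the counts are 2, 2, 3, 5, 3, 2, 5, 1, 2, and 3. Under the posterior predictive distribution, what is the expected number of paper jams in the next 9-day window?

29

Total count: 2 + 2 + 3 + 5 + 3 + 2 + 5 + 1 + 2 + 3 = 28.
Total exposure: 10 days.
By Gamma–Poisson conjugacy, the posterior is Gamma(α + Σx, β + Σt) = Gamma(30 + 28, 8 + 10) = Gamma(58, 18).
Predictive mean over a 9-day window = T·E[λ|data] = 9·58/18 = 29.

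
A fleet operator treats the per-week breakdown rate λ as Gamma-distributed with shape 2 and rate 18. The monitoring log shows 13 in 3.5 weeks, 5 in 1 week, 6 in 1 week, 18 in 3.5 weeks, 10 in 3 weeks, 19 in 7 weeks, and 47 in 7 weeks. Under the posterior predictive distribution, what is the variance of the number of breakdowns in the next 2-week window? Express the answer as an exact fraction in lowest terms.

690/121

Total count: 13 + 5 + 6 + 18 + 10 + 19 + 47 = 118.
Total exposure: 3.5 + 1 + 1 + 3.5 + 3 + 7 + 7 = 26 weeks.
Conjugate update: add total count to the shape and total exposure to the rate, giving Gamma(120, 44).
The posterior predictive for a window of length T is Negative Binomial with variance T·α'·(β'+T)/β'² = 2·120·46/1936 = 690/121.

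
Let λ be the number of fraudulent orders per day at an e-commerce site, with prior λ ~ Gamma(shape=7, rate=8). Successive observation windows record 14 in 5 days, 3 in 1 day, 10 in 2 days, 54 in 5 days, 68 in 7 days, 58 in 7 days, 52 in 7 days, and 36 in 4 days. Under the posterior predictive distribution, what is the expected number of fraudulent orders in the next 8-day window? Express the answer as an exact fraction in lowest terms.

Total count: 14 + 3 + 10 + 54 + 68 + 58 + 52 + 36 = 295.
Total exposure: 5 + 1 + 2 + 5 + 7 + 7 + 7 + 4 = 38 days.
The Gamma prior is conjugate for the Poisson rate, so λ | data ~ Gamma(7+295, 8+38) = Gamma(302, 46).
Predictive mean over an 8-day window = T·E[λ|data] = 8·302/46 = 1208/23.

1208/23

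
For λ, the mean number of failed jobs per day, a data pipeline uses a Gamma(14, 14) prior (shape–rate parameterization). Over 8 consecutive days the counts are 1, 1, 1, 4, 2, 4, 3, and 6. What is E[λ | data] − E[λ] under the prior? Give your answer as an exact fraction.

Total count: 1 + 1 + 1 + 4 + 2 + 4 + 3 + 6 = 22.
Total exposure: 8 days.
The Gamma prior is conjugate for the Poisson rate, so λ | data ~ Gamma(14+22, 14+8) = Gamma(36, 22).
Posterior mean = 36/22 = 18/11; prior mean = 14/14 = 1. Difference = 18/11 − 1 = 7/11.

7/11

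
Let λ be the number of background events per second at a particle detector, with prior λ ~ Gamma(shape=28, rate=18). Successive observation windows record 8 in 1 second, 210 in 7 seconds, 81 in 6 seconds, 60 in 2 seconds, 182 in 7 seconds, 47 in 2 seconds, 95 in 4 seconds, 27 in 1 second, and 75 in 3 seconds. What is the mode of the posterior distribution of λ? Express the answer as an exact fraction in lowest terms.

812/51

Total count: 8 + 210 + 81 + 60 + 182 + 47 + 95 + 27 + 75 = 785.
Total exposure: 1 + 7 + 6 + 2 + 7 + 2 + 4 + 1 + 3 = 33 seconds.
Posterior: α' = 28 + 785 = 813, β' = 18 + 33 = 51.
Posterior mode = (α'−1)/β' = 812/51.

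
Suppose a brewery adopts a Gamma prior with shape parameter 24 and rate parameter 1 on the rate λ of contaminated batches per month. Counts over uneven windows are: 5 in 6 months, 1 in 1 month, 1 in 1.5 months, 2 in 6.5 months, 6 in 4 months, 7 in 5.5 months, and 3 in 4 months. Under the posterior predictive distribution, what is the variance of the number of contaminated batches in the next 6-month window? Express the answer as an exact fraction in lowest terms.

Total count: 5 + 1 + 1 + 2 + 6 + 7 + 3 = 25.
Total exposure: 6 + 1 + 1.5 + 6.5 + 4 + 5.5 + 4 = 28.5 months.
The Gamma prior is conjugate for the Poisson rate, so λ | data ~ Gamma(24+25, 1+28.5) = Gamma(49, 59/2).
The posterior predictive for a window of length T is Negative Binomial with variance T·α'·(β'+T)/β'² = 6·49·(71/2)/(3481/4) = 41748/3481.

41748/3481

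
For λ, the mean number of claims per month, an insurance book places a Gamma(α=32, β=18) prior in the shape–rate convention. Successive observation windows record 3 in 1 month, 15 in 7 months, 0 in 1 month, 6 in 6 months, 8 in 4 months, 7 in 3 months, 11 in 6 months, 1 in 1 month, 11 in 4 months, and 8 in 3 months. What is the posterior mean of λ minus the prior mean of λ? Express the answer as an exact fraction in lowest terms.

1/9

Total count: 3 + 15 + 0 + 6 + 8 + 7 + 11 + 1 + 11 + 8 = 70.
Total exposure: 1 + 7 + 1 + 6 + 4 + 3 + 6 + 1 + 4 + 3 = 36 months.
Gamma(α, β) with Poisson data over total exposure Σt gives posterior Gamma(α+Σx, β+Σt) = Gamma(102, 54).
Posterior mean = 102/54 = 17/9; prior mean = 32/18 = 16/9. Difference = 17/9 − 16/9 = 1/9.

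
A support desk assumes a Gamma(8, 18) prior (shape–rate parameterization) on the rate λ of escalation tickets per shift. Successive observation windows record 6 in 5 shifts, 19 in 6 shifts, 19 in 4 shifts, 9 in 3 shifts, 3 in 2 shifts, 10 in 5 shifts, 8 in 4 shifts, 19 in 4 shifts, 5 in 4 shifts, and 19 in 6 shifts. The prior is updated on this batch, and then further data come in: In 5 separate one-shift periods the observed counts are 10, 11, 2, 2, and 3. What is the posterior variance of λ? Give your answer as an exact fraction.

Total count: 6 + 19 + 19 + 9 + 3 + 10 + 8 + 19 + 5 + 19 = 117.
Total exposure: 5 + 6 + 4 + 3 + 2 + 5 + 4 + 4 + 4 + 6 = 43 shifts.
After the first batch: Gamma(8 + 117, 18 + 43) = Gamma(125, 61).
Total count: 10 + 11 + 2 + 2 + 3 = 28.
Total exposure: 5 shifts.
After the second batch: Gamma(125 + 28, 61 + 5) = Gamma(153, 66).
Posterior variance = α'/β'² = 153/4356 = 17/484.

17/484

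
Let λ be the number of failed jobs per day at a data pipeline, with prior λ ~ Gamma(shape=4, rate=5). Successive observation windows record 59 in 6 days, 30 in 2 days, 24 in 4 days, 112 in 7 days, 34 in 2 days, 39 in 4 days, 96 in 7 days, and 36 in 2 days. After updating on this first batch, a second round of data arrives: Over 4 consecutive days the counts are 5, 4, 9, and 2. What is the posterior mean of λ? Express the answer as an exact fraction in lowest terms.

Total count: 59 + 30 + 24 + 112 + 34 + 39 + 96 + 36 = 430.
Total exposure: 6 + 2 + 4 + 7 + 2 + 4 + 7 + 2 = 34 days.
After the first batch: Gamma(4 + 430, 5 + 34) = Gamma(434, 39).
Total count: 5 + 4 + 9 + 2 = 20.
Total exposure: 4 days.
After the second batch: Gamma(434 + 20, 39 + 4) = Gamma(454, 43).
Posterior mean = α'/β' = 454/43.

454/43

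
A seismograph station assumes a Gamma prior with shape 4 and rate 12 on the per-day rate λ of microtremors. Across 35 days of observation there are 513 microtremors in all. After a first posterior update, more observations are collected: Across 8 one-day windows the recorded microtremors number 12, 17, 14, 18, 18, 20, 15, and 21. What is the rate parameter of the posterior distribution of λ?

Total count 513 over total exposure 35 days.
After the first batch: Gamma(4 + 513, 12 + 35) = Gamma(517, 47).
Total count: 12 + 17 + 14 + 18 + 18 + 20 + 15 + 21 = 135.
Total exposure: 8 days.
After the second batch: Gamma(517 + 135, 47 + 8) = Gamma(652, 55).

55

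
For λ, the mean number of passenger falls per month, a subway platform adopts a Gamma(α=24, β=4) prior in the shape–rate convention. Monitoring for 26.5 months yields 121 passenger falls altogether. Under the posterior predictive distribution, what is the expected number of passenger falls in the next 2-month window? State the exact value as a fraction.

580/61

Total count 121 over total exposure 26.5 months.
Posterior: α' = 24 + 121 = 145, β' = 4 + 26.5 = 61/2.
Predictive mean over a 2-month window = T·E[λ|data] = 2·145/(61/2) = 580/61.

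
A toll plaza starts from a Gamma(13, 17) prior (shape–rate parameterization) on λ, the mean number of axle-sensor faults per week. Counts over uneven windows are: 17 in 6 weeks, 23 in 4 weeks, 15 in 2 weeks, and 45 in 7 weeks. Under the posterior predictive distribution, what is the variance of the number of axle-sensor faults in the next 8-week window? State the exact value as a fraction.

Total count: 17 + 23 + 15 + 45 = 100.
Total exposure: 6 + 4 + 2 + 7 = 19 weeks.
Posterior: α' = 13 + 100 = 113, β' = 17 + 19 = 36.
The posterior predictive for a window of length T is Negative Binomial with variance T·α'·(β'+T)/β'² = 8·113·44/1296 = 2486/81.

2486/81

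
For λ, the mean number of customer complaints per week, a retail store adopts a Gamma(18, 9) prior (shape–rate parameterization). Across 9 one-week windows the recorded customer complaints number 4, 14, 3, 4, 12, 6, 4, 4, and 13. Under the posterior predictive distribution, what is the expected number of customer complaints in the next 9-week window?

41

Total count: 4 + 14 + 3 + 4 + 12 + 6 + 4 + 4 + 13 = 64.
Total exposure: 9 weeks.
Posterior: α' = 18 + 64 = 82, β' = 9 + 9 = 18.
Predictive mean over a 9-week window = T·E[λ|data] = 9·82/18 = 41.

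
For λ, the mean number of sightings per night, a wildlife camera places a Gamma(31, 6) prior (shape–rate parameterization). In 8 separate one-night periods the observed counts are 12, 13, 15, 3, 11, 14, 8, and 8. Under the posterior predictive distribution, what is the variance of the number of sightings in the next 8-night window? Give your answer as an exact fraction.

5060/49

Total count: 12 + 13 + 15 + 3 + 11 + 14 + 8 + 8 = 84.
Total exposure: 8 nights.
Gamma(α, β) with Poisson data over total exposure Σt gives posterior Gamma(α+Σx, β+Σt) = Gamma(115, 14).
The posterior predictive for a window of length T is Negative Binomial with variance T·α'·(β'+T)/β'² = 8·115·22/196 = 5060/49.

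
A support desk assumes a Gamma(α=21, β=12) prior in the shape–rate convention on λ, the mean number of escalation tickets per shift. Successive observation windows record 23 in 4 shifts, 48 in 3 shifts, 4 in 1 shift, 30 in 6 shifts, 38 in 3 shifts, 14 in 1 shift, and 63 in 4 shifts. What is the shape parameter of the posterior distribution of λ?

Total count: 23 + 48 + 4 + 30 + 38 + 14 + 63 = 220.
Total exposure: 4 + 3 + 1 + 6 + 3 + 1 + 4 = 22 shifts.
By Gamma–Poisson conjugacy, the posterior is Gamma(α + Σx, β + Σt) = Gamma(21 + 220, 12 + 22) = Gamma(241, 34).

241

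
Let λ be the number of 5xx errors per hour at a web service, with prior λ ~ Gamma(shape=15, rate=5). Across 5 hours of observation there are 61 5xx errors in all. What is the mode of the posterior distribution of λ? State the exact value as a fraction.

15/2

Total count 61 over total exposure 5 hours.
Posterior: α' = 15 + 61 = 76, β' = 5 + 5 = 10.
Posterior mode = (α'−1)/β' = 75/10 = 15/2.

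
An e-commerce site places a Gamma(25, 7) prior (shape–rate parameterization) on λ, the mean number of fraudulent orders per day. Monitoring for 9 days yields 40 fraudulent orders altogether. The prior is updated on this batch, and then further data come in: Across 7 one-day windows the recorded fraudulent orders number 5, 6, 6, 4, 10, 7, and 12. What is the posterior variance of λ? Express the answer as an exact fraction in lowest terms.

Total count 40 over total exposure 9 days.
After the first batch: Gamma(25 + 40, 7 + 9) = Gamma(65, 16).
Total count: 5 + 6 + 6 + 4 + 10 + 7 + 12 = 50.
Total exposure: 7 days.
After the second batch: Gamma(65 + 50, 16 + 7) = Gamma(115, 23).
Posterior variance = α'/β'² = 115/529 = 5/23.

5/23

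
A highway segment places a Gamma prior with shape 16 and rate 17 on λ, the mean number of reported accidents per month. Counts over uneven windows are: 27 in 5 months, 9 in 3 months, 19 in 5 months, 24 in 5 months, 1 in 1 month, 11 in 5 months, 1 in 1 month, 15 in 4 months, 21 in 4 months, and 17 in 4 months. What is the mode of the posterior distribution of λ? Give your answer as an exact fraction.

80/27

Total count: 27 + 9 + 19 + 24 + 1 + 11 + 1 + 15 + 21 + 17 = 145.
Total exposure: 5 + 3 + 5 + 5 + 1 + 5 + 1 + 4 + 4 + 4 = 37 months.
By Gamma–Poisson conjugacy, the posterior is Gamma(α + Σx, β + Σt) = Gamma(16 + 145, 17 + 37) = Gamma(161, 54).
Posterior mode = (α'−1)/β' = 160/54 = 80/27.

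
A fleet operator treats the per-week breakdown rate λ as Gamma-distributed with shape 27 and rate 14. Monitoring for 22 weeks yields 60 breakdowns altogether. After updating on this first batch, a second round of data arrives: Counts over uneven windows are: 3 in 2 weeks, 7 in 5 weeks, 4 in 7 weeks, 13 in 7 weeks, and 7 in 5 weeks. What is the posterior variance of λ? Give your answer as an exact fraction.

121/3844

Total count 60 over total exposure 22 weeks.
After the first batch: Gamma(27 + 60, 14 + 22) = Gamma(87, 36).
Total count: 3 + 7 + 4 + 13 + 7 = 34.
Total exposure: 2 + 5 + 7 + 7 + 5 = 26 weeks.
After the second batch: Gamma(87 + 34, 36 + 26) = Gamma(121, 62).
Posterior variance = α'/β'² = 121/3844.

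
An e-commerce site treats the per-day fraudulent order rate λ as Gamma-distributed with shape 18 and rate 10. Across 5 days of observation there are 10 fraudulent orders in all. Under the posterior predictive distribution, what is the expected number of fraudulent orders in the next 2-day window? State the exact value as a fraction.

Total count 10 over total exposure 5 days.
The Gamma prior is conjugate for the Poisson rate, so λ | data ~ Gamma(18+10, 10+5) = Gamma(28, 15).
Predictive mean over a 2-day window = T·E[λ|data] = 2·28/15 = 56/15.

56/15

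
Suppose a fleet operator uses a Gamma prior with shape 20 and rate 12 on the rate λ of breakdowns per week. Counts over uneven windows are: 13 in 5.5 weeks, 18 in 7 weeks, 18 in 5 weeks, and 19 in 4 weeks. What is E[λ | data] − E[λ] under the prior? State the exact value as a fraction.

Total count: 13 + 18 + 18 + 19 = 68.
Total exposure: 5.5 + 7 + 5 + 4 = 21.5 weeks.
The Gamma prior is conjugate for the Poisson rate, so λ | data ~ Gamma(20+68, 12+21.5) = Gamma(88, 67/2).
Posterior mean = 88/(67/2) = 176/67; prior mean = 20/12 = 5/3. Difference = 176/67 − 5/3 = 193/201.

193/201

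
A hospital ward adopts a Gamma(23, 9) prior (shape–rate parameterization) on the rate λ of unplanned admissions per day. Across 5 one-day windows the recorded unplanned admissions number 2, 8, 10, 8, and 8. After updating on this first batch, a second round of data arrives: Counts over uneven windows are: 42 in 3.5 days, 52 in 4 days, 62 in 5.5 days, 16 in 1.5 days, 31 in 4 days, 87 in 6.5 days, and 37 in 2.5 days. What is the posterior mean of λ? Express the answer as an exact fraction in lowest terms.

Total count: 2 + 8 + 10 + 8 + 8 = 36.
Total exposure: 5 days.
After the first batch: Gamma(23 + 36, 9 + 5) = Gamma(59, 14).
Total count: 42 + 52 + 62 + 16 + 31 + 87 + 37 = 327.
Total exposure: 3.5 + 4 + 5.5 + 1.5 + 4 + 6.5 + 2.5 = 27.5 days.
After the second batch: Gamma(59 + 327, 14 + 27.5) = Gamma(386, 83/2).
Posterior mean = α'/β' = 386/(83/2) = 772/83.

772/83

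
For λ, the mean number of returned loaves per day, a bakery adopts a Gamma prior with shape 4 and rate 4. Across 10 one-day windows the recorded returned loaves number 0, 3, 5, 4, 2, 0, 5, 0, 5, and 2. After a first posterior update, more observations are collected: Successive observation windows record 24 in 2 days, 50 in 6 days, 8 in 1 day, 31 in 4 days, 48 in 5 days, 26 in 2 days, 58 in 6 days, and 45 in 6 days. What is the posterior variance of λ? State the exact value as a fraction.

Total count: 0 + 3 + 5 + 4 + 2 + 0 + 5 + 0 + 5 + 2 = 26.
Total exposure: 10 days.
After the first batch: Gamma(4 + 26, 4 + 10) = Gamma(30, 14).
Total count: 24 + 50 + 8 + 31 + 48 + 26 + 58 + 45 = 290.
Total exposure: 2 + 6 + 1 + 4 + 5 + 2 + 6 + 6 = 32 days.
After the second batch: Gamma(30 + 290, 14 + 32) = Gamma(320, 46).
Posterior variance = α'/β'² = 320/2116 = 80/529.

80/529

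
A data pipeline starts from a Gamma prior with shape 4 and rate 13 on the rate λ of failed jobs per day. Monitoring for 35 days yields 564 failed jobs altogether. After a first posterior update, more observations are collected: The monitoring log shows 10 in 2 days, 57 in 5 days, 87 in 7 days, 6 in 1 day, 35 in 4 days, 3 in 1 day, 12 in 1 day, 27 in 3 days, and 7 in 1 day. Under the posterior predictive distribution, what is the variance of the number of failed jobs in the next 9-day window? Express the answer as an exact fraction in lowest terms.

Total count 564 over total exposure 35 days.
After the first batch: Gamma(4 + 564, 13 + 35) = Gamma(568, 48).
Total count: 10 + 57 + 87 + 6 + 35 + 3 + 12 + 27 + 7 = 244.
Total exposure: 2 + 5 + 7 + 1 + 4 + 1 + 1 + 3 + 1 = 25 days.
After the second batch: Gamma(568 + 244, 48 + 25) = Gamma(812, 73).
The posterior predictive for a window of length T is Negative Binomial with variance T·α'·(β'+T)/β'² = 9·812·82/5329 = 599256/5329.

599256/5329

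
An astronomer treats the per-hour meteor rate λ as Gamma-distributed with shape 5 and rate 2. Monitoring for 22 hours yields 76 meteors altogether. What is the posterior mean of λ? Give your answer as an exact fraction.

Total count 76 over total exposure 22 hours.
The Gamma prior is conjugate for the Poisson rate, so λ | data ~ Gamma(5+76, 2+22) = Gamma(81, 24).
Posterior mean = α'/β' = 81/24 = 27/8.

27/8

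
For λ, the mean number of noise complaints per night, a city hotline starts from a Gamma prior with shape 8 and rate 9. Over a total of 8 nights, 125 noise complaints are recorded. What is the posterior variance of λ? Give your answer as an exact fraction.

Total count 125 over total exposure 8 nights.
By Gamma–Poisson conjugacy, the posterior is Gamma(α + Σx, β + Σt) = Gamma(8 + 125, 9 + 8) = Gamma(133, 17).
Posterior variance = α'/β'² = 133/289.

133/289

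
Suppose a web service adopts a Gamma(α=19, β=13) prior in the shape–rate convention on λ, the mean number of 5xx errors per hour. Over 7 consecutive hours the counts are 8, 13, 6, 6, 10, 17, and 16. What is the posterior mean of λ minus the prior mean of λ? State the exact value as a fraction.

171/52

Total count: 8 + 13 + 6 + 6 + 10 + 17 + 16 = 76.
Total exposure: 7 hours.
Gamma(α, β) with Poisson data over total exposure Σt gives posterior Gamma(α+Σx, β+Σt) = Gamma(95, 20).
Posterior mean = 95/20 = 19/4; prior mean = 19/13 = 19/13. Difference = 19/4 − 19/13 = 171/52.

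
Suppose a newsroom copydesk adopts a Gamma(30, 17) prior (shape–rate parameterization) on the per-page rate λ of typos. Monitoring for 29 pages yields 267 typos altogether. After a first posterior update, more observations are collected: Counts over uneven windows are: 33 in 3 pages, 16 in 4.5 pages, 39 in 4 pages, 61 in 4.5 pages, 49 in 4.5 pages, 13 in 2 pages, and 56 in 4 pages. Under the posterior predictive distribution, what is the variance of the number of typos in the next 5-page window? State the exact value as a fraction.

Total count 267 over total exposure 29 pages.
After the first batch: Gamma(30 + 267, 17 + 29) = Gamma(297, 46).
Total count: 33 + 16 + 39 + 61 + 49 + 13 + 56 = 267.
Total exposure: 3 + 4.5 + 4 + 4.5 + 4.5 + 2 + 4 = 26.5 pages.
After the second batch: Gamma(297 + 267, 46 + 26.5) = Gamma(564, 145/2).
The posterior predictive for a window of length T is Negative Binomial with variance T·α'·(β'+T)/β'² = 5·564·(155/2)/(21025/4) = 34968/841.

34968/841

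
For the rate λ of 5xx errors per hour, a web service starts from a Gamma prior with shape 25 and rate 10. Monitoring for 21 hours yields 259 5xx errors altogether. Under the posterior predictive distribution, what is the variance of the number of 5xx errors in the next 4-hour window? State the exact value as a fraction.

Total count 259 over total exposure 21 hours.
The Gamma prior is conjugate for the Poisson rate, so λ | data ~ Gamma(25+259, 10+21) = Gamma(284, 31).
The posterior predictive for a window of length T is Negative Binomial with variance T·α'·(β'+T)/β'² = 4·284·35/961 = 39760/961.

39760/961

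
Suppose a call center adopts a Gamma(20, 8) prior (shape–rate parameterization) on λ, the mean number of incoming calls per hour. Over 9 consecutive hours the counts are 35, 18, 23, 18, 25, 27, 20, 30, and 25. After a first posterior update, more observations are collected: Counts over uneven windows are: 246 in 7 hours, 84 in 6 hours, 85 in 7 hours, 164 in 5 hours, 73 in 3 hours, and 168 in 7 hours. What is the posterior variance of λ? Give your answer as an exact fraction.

Total count: 35 + 18 + 23 + 18 + 25 + 27 + 20 + 30 + 25 = 221.
Total exposure: 9 hours.
After the first batch: Gamma(20 + 221, 8 + 9) = Gamma(241, 17).
Total count: 246 + 84 + 85 + 164 + 73 + 168 = 820.
Total exposure: 7 + 6 + 7 + 5 + 3 + 7 = 35 hours.
After the second batch: Gamma(241 + 820, 17 + 35) = Gamma(1061, 52).
Posterior variance = α'/β'² = 1061/2704.

1061/2704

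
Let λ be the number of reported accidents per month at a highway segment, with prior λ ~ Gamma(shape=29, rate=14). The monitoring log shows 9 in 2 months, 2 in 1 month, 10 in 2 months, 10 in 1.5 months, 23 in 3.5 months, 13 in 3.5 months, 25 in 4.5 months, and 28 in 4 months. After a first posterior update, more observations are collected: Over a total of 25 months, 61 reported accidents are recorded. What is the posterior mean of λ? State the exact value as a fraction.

Total count: 9 + 2 + 10 + 10 + 23 + 13 + 25 + 28 = 120.
Total exposure: 2 + 1 + 2 + 1.5 + 3.5 + 3.5 + 4.5 + 4 = 22 months.
After the first batch: Gamma(29 + 120, 14 + 22) = Gamma(149, 36).
Total count 61 over total exposure 25 months.
After the second batch: Gamma(149 + 61, 36 + 25) = Gamma(210, 61).
Posterior mean = α'/β' = 210/61.

210/61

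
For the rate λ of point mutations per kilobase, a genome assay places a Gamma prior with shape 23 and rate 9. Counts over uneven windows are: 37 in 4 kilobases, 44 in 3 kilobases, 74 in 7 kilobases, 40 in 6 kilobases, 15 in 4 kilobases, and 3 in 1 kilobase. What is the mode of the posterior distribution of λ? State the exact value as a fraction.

Total count: 37 + 44 + 74 + 40 + 15 + 3 = 213.
Total exposure: 4 + 3 + 7 + 6 + 4 + 1 = 25 kilobases.
By Gamma–Poisson conjugacy, the posterior is Gamma(α + Σx, β + Σt) = Gamma(23 + 213, 9 + 25) = Gamma(236, 34).
Posterior mode = (α'−1)/β' = 235/34.

235/34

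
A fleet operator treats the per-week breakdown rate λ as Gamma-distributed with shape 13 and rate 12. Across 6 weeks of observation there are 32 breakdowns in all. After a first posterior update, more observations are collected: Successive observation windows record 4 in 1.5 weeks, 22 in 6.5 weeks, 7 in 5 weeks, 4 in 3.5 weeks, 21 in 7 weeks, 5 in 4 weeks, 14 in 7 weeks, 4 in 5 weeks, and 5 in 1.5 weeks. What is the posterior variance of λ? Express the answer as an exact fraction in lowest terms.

Total count 32 over total exposure 6 weeks.
After the first batch: Gamma(13 + 32, 12 + 6) = Gamma(45, 18).
Total count: 4 + 22 + 7 + 4 + 21 + 5 + 14 + 4 + 5 = 86.
Total exposure: 1.5 + 6.5 + 5 + 3.5 + 7 + 4 + 7 + 5 + 1.5 = 41 weeks.
After the second batch: Gamma(45 + 86, 18 + 41) = Gamma(131, 59).
Posterior variance = α'/β'² = 131/3481.

131/3481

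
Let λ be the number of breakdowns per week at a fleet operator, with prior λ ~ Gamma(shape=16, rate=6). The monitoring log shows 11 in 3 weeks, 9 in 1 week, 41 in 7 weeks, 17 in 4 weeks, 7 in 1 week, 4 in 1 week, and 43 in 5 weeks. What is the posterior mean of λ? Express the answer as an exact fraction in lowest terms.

37/7

Total count: 11 + 9 + 41 + 17 + 7 + 4 + 43 = 132.
Total exposure: 3 + 1 + 7 + 4 + 1 + 1 + 5 = 22 weeks.
Posterior: α' = 16 + 132 = 148, β' = 6 + 22 = 28.
Posterior mean = α'/β' = 148/28 = 37/7.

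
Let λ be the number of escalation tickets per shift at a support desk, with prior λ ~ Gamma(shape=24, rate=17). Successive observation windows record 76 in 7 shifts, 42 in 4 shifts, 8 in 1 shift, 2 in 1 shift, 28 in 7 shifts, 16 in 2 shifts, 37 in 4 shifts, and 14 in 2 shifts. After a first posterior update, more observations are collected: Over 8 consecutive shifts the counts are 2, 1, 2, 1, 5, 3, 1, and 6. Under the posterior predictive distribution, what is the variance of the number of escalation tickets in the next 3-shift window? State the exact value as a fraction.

Total count: 76 + 42 + 8 + 2 + 28 + 16 + 37 + 14 = 223.
Total exposure: 7 + 4 + 1 + 1 + 7 + 2 + 4 + 2 = 28 shifts.
After the first batch: Gamma(24 + 223, 17 + 28) = Gamma(247, 45).
Total count: 2 + 1 + 2 + 1 + 5 + 3 + 1 + 6 = 21.
Total exposure: 8 shifts.
After the second batch: Gamma(247 + 21, 45 + 8) = Gamma(268, 53).
The posterior predictive for a window of length T is Negative Binomial with variance T·α'·(β'+T)/β'² = 3·268·56/2809 = 45024/2809.

45024/2809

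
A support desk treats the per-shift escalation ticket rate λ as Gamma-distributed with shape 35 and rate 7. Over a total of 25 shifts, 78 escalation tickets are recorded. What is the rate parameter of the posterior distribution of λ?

Total count 78 over total exposure 25 shifts.
By Gamma–Poisson conjugacy, the posterior is Gamma(α + Σx, β + Σt) = Gamma(35 + 78, 7 + 25) = Gamma(113, 32).

32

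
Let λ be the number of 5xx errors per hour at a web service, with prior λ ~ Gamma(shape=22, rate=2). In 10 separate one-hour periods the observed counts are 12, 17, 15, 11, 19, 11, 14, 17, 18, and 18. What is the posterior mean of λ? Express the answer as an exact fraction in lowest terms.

29/2

Total count: 12 + 17 + 15 + 11 + 19 + 11 + 14 + 17 + 18 + 18 = 152.
Total exposure: 10 hours.
Conjugate update: add total count to the shape and total exposure to the rate, giving Gamma(174, 12).
Posterior mean = α'/β' = 174/12 = 29/2.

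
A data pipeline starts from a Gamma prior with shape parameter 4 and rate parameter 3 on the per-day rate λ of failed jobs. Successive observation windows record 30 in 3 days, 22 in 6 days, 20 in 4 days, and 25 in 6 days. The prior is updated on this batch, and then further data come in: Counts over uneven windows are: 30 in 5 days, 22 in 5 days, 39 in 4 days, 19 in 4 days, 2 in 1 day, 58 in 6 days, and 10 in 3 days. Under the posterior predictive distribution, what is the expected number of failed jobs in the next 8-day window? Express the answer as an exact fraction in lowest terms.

Total count: 30 + 22 + 20 + 25 = 97.
Total exposure: 3 + 6 + 4 + 6 = 19 days.
After the first batch: Gamma(4 + 97, 3 + 19) = Gamma(101, 22).
Total count: 30 + 22 + 39 + 19 + 2 + 58 + 10 = 180.
Total exposure: 5 + 5 + 4 + 4 + 1 + 6 + 3 = 28 days.
After the second batch: Gamma(101 + 180, 22 + 28) = Gamma(281, 50).
Predictive mean over an 8-day window = T·E[λ|data] = 8·281/50 = 1124/25.

1124/25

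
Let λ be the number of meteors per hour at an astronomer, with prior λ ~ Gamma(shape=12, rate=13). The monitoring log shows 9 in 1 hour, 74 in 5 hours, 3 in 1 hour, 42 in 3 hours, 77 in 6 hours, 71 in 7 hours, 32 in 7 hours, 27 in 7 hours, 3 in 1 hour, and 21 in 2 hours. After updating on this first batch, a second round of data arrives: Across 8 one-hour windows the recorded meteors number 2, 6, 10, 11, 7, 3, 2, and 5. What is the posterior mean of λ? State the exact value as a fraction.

417/61

Total count: 9 + 74 + 3 + 42 + 77 + 71 + 32 + 27 + 3 + 21 = 359.
Total exposure: 1 + 5 + 1 + 3 + 6 + 7 + 7 + 7 + 1 + 2 = 40 hours.
After the first batch: Gamma(12 + 359, 13 + 40) = Gamma(371, 53).
Total count: 2 + 6 + 10 + 11 + 7 + 3 + 2 + 5 = 46.
Total exposure: 8 hours.
After the second batch: Gamma(371 + 46, 53 + 8) = Gamma(417, 61).
Posterior mean = α'/β' = 417/61.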